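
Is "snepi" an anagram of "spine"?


Word 1: "spine" → sorted: einps
Word 2: "snepi" → sorted: einps
Same letters? einps == einps
Anagram = Yes


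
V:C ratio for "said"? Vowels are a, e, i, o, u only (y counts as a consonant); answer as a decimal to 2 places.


Word: "said"
Vowels (a,e,i,o,u): 2
Consonants: 2
Ratio = 2/2
= 1.00


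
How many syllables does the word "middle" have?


Word: "middle"
Syllable breakdown: mid | dle
Counting: 2 parts
= 2 syllables


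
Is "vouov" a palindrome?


Word: "vouov"
Reversed: "vouov"
Forward == Backward? vouov == vouov
Palindrome = Yes


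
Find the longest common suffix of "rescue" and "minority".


Word 1: "rescue"
Word 2: "minority"
Comparing from end:
  Pos -1: 'e' != 'y' (stop)
LCS = "" (length 0)


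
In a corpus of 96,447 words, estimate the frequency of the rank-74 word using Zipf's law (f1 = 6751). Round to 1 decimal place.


Zipf's law: f(r) = f(1) / r
f(1) = 6751
f(74) = 6751 / 74
= 91.2 occurrences


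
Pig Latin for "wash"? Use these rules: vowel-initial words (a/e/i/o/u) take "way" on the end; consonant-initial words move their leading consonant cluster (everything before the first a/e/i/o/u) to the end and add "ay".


Word: "wash"
Starts with consonant(s) → move to end, add 'ay'
Consonant cluster: "w"
Pig Latin = "ashway"


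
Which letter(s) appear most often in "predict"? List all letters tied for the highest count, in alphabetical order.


Word: "predict"
Letter counts:
  'c': 1
  'd': 1
  'e': 1
  'i': 1
  'p': 1
  'r': 1
  't': 1
Maximum count = 1
Most frequent = 'c', 'd', 'e', 'i', 'p', 'r', 't' (1 time each)


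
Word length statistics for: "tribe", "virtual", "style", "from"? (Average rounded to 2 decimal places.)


Lengths: "tribe"=5, "virtual"=7, "style"=5, "from"=4
Sum = 21, Count = 4
Average = 21/4 = 5.25
= avg=5.25, min=4, max=7


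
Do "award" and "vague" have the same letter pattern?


Pattern of "award": [0, 1, 0, 2, 3]
Pattern of "vague": [0, 1, 2, 3, 4]
Patterns do not match
Same pattern = No


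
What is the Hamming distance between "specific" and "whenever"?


Comparing character by character (same length = 8):
  Pos 0: 's' vs 'w' !=
  Pos 1: 'p' vs 'h' !=
  Pos 2: 'e' vs 'e' =
  Pos 3: 'c' vs 'n' !=
  Pos 4: 'i' vs 'e' !=
  Pos 5: 'f' vs 'v' !=
  Pos 6: 'i' vs 'e' !=
  Pos 7: 'c' vs 'r' !=
Hamming distance = 7


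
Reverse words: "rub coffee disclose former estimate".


Original: "rub coffee disclose former estimate"
Words (1..n): rub | coffee | disclose | former | estimate
Reversed (n..1): estimate | former | disclose | coffee | rub
Result = "estimate former disclose coffee rub"


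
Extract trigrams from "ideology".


Word: "ideology" (length 8)
Number of trigrams = 8 - 3 + 1 = 6
  Position 0: "ide"
  Position 1: "deo"
  Position 2: "eol"
  Position 3: "olo"
  Position 4: "log"
  Position 5: "ogy"
Trigrams = "ide", "deo", "eol", "olo", "log", "ogy"


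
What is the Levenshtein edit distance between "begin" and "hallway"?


Word 1: "begin" (length 5)
Word 2: "hallway" (length 7)
One optimal edit sequence (insert/delete/substitute each cost 1):
  1. insert 'h'  (+1)
  2. insert 'a'  (+1)
  3. substitute 'b' -> 'l'  (+1)
  4. substitute 'e' -> 'l'  (+1)
  5. substitute 'g' -> 'w'  (+1)
  6. substitute 'i' -> 'a'  (+1)
  7. substitute 'n' -> 'y'  (+1)
Total edit operations: 7
Edit distance = 7


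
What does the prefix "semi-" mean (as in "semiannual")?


Prefix: semi-
Example: semiannual (semi- + annual)
Meaning = half


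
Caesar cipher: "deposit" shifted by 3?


Word: "deposit"
Shift: 3
Each letter → (letter + shift) mod 26:
  'd' (3) + 3 = 6 → 'g'
  'e' (4) + 3 = 7 → 'h'
  'p' (15) + 3 = 18 → 's'
  'o' (14) + 3 = 17 → 'r'
  's' (18) + 3 = 21 → 'v'
  'i' (8) + 3 = 11 → 'l'
  't' (19) + 3 = 22 → 'w'
Result = "ghsrvlw"


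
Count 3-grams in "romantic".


Word: "romantic" (length 8)
Number of 3-grams = length - 3 + 1 = 8 - 3 + 1
= 6


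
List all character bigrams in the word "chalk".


Word: "chalk" (length 5)
Number of bigrams = 5 - 2 + 1 = 4
  Position 0: "ch"
  Position 1: "ha"
  Position 2: "al"
  Position 3: "lk"
Bigrams = "ch", "ha", "al", "lk"


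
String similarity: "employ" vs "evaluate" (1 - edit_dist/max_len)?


Word 1: "employ" (length 6)
Word 2: "evaluate" (length 8)
One optimal edit sequence:
  1. keep 'e'
  2. substitute 'm' -> 'v'  (+1)
  3. substitute 'p' -> 'a'  (+1)
  4. keep 'l'
  5. insert 'u'  (+1)
  6. insert 'a'  (+1)
  7. substitute 'o' -> 't'  (+1)
  8. substitute 'y' -> 'e'  (+1)
Edit distance = 6
Max length = max(6, 8) = 8
Similarity = 1 - 6/8
= 0.2500


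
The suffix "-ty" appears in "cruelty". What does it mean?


Suffix: -ty
Example: cruelty (cruel + -ty)
Meaning = quality of


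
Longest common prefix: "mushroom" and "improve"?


Word 1: "mushroom"
Word 2: "improve"
Comparing from start:
  Pos 0: 'm' != 'i' (stop)
LCP = "" (length 0)


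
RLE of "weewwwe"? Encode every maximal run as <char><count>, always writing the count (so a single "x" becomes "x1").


String: "weewwwe"
Scanning for consecutive runs:
  'w' x 1
  'e' x 2
  'w' x 3
  'e' x 1
RLE = "w1e2w3e1"


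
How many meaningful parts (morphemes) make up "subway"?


Word: "subway"
Morphemes: sub- + way
Each morpheme carries meaning
= 2 morphemes


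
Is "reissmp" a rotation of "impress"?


Word: "impress", Candidate: "reissmp"
Method: check if candidate is substring of word+word
"impressimpress" contains "reissmp"? No
Is rotation = No


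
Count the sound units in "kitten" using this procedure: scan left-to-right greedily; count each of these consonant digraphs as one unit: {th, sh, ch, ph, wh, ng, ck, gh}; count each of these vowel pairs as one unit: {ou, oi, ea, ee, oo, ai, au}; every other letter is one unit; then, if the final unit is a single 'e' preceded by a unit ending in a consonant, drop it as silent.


Word: "kitten" (6 letters)
Left-to-right scan:
  [1] 'k' (letter)
  [2] 'i' (letter)
  [3] 't' (letter)
  [4] 't' (letter)
  [5] 'e' (letter)
  [6] 'n' (letter)
Units from scan: 6
Sound units = 6 units


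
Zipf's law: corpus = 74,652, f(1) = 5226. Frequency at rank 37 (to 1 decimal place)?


Zipf's law: f(r) = f(1) / r
f(1) = 5226
f(37) = 5226 / 37
= 141.2 occurrences


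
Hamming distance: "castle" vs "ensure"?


Comparing character by character (same length = 6):
  Pos 0: 'c' vs 'e' !=
  Pos 1: 'a' vs 'n' !=
  Pos 2: 's' vs 's' =
  Pos 3: 't' vs 'u' !=
  Pos 4: 'l' vs 'r' !=
  Pos 5: 'e' vs 'e' =
Hamming distance = 4


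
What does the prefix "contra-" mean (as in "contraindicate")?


Prefix: contra-
Example: contraindicate (contra- + indicate)
Meaning = against


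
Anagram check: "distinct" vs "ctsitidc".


Word 1: "distinct" → sorted: cdiinstt
Word 2: "ctsitidc" → sorted: ccdiistt
Same letters? cdiinstt != ccdiistt
Anagram = No


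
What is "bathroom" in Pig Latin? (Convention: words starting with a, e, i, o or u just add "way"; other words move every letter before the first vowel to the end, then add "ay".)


Word: "bathroom"
Starts with consonant(s) → move to end, add 'ay'
Consonant cluster: "b"
Pig Latin = "athroombay"


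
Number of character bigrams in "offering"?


Word: "offering" (length 8)
Number of 2-grams = length - 2 + 1 = 8 - 2 + 1
= 7


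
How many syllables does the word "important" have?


Word: "important"
Syllable breakdown: im-por-tant
Counting: 3 parts
= 3 syllables


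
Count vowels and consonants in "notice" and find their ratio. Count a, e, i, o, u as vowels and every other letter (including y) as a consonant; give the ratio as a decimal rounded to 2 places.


Word: "notice"
Vowels (a,e,i,o,u): 3
Consonants: 3
Ratio = 3/3
= 1.00


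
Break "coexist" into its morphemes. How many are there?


Word: "coexist"
Morphemes: co- + exist
Each morpheme carries meaning
= 2 morphemes


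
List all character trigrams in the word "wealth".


Word: "wealth" (length 6)
Number of trigrams = 6 - 3 + 1 = 4
  Position 0: "wea"
  Position 1: "eal"
  Position 2: "alt"
  Position 3: "lth"
Trigrams = "wea", "eal", "alt", "lth"


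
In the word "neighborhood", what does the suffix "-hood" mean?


Suffix: -hood
Example: neighborhood (neighbor + -hood)
Meaning = state / condition


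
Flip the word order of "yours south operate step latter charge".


Original: "yours south operate step latter charge"
Words (1..n): yours | south | operate | step | latter | charge
Reversed (n..1): charge | latter | step | operate | south | yours
Result = "charge latter step operate south yours"


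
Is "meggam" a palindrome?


Word: "meggam"
Reversed: "maggem"
Forward == Backward? meggam != maggem
Palindrome = No


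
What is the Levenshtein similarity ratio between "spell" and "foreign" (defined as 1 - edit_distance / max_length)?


Word 1: "spell" (length 5)
Word 2: "foreign" (length 7)
One optimal edit sequence:
  1. insert 'f'  (+1)
  2. substitute 's' -> 'o'  (+1)
  3. substitute 'p' -> 'r'  (+1)
  4. keep 'e'
  5. insert 'i'  (+1)
  6. substitute 'l' -> 'g'  (+1)
  7. substitute 'l' -> 'n'  (+1)
Edit distance = 6
Max length = max(5, 7) = 7
Similarity = 1 - 6/7
= 0.1429


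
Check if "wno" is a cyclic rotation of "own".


Word: "own", Candidate: "wno"
Method: check if candidate is substring of word+word
"ownown" contains "wno"? Yes
Is rotation = Yes


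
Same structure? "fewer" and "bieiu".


Pattern of "fewer": [0, 1, 2, 1, 3]
Pattern of "bieiu": [0, 1, 2, 1, 3]
Patterns match
Same pattern = Yes


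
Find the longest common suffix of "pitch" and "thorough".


Word 1: "pitch"
Word 2: "thorough"
Comparing from end:
  Pos -1: 'h' == 'h'
  Pos -2: 'c' != 'g' (stop)
LCS = "h" (length 1)


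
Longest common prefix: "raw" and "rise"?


Word 1: "raw"
Word 2: "rise"
Comparing from start:
  Pos 0: 'r' == 'r'
  Pos 1: 'a' != 'i' (stop)
LCP = "r" (length 1)


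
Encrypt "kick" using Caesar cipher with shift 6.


Word: "kick"
Shift: 6
Each letter → (letter + shift) mod 26:
  'k' (10) + 6 = 16 → 'q'
  'i' (8) + 6 = 14 → 'o'
  'c' (2) + 6 = 8 → 'i'
  'k' (10) + 6 = 16 → 'q'
Result = "qoiq"


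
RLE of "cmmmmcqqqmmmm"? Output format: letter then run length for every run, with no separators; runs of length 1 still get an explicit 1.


String: "cmmmmcqqqmmmm"
Scanning for consecutive runs:
  'c' x 1
  'm' x 4
  'c' x 1
  'q' x 3
  'm' x 4
RLE = "c1m4c1q3m4"


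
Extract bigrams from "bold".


Word: "bold" (length 4)
Number of bigrams = 4 - 2 + 1 = 3
  Position 0: "bo"
  Position 1: "ol"
  Position 2: "ld"
Bigrams = "bo", "ol", "ld"


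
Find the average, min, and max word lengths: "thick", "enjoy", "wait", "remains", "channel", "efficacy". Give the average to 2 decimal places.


Lengths: "thick"=5, "enjoy"=5, "wait"=4, "remains"=7, "channel"=7, "efficacy"=8
Sum = 36, Count = 6
Average = 36/6 = 6.00
= avg=6.00, min=4, max=8


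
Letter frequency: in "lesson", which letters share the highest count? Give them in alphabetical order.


Word: "lesson"
Letter counts:
  'e': 1
  'l': 1
  'n': 1
  'o': 1
  's': 2
Maximum count = 2
Most frequent = 's' (2 times each)


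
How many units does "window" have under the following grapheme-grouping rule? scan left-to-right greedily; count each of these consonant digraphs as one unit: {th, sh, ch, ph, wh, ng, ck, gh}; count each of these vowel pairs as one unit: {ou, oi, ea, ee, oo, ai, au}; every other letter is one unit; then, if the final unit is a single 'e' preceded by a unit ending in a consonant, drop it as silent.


Word: "window" (6 letters)
Left-to-right scan:
  1. 'w' (letter)
  2. 'i' (letter)
  3. 'n' (letter)
  4. 'd' (letter)
  5. 'o' (letter)
  6. 'w' (letter)
Units from scan: 6
Sound units = 6 units


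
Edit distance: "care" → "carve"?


Word 1: "care" (length 4)
Word 2: "carve" (length 5)
One optimal edit sequence (insert/delete/substitute each cost 1):
  1. keep 'c'
  2. keep 'a'
  3. keep 'r'
  4. insert 'v'  (+1)
  5. keep 'e'
Total edit operations: 1
Edit distance = 1


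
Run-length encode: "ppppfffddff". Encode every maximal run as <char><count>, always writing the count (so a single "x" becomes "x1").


String: "ppppfffddff"
Scanning for consecutive runs:
  'p' x 4
  'f' x 3
  'd' x 2
  'f' x 2
RLE = "p4f3d2f2"


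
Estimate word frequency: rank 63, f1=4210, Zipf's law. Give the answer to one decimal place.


Zipf's law: f(r) = f(1) / r
f(1) = 4210
f(63) = 4210 / 63
= 66.8 occurrences


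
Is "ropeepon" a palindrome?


Word: "ropeepon"
Reversed: "nopeepor"
Forward == Backward? ropeepon != nopeepor
Palindrome = No


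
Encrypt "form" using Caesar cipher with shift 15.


Word: "form"
Shift: 15
Each letter → (letter + shift) mod 26:
  'f' (5) + 15 = 20 → 'u'
  'o' (14) + 15 = 3 → 'd'
  'r' (17) + 15 = 6 → 'g'
  'm' (12) + 15 = 1 → 'b'
Result = "udgb"


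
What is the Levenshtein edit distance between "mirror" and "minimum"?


Word 1: "mirror" (length 6)
Word 2: "minimum" (length 7)
One optimal edit sequence (insert/delete/substitute each cost 1):
  1. keep 'm'
  2. keep 'i'
  3. insert 'n'  (+1)
  4. substitute 'r' -> 'i'  (+1)
  5. substitute 'r' -> 'm'  (+1)
  6. substitute 'o' -> 'u'  (+1)
  7. substitute 'r' -> 'm'  (+1)
Total edit operations: 5
Edit distance = 5


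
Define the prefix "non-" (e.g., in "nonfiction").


Prefix: non-
As in: nonfiction -> non- + fiction
Meaning = not


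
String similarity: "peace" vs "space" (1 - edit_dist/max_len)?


Word 1: "peace" (length 5)
Word 2: "space" (length 5)
One optimal edit sequence:
  1. substitute 'p' -> 's'  (+1)
  2. substitute 'e' -> 'p'  (+1)
  3. keep 'a'
  4. keep 'c'
  5. keep 'e'
Edit distance = 2
Max length = max(5, 5) = 5
Similarity = 1 - 2/5
= 0.6000


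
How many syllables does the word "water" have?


Word: "water"
Syllable breakdown: wa-ter
Counting: 2 parts
= 2 syllables


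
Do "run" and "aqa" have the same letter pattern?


Pattern of "run": [0, 1, 2]
Pattern of "aqa": [0, 1, 0]
Patterns do not match
Same pattern = No


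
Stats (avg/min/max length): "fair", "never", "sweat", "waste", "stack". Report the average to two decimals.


Lengths: "fair"=4, "never"=5, "sweat"=5, "waste"=5, "stack"=5
Sum = 24, Count = 5
Average = 24/5 = 4.80
= avg=4.80, min=4, max=5


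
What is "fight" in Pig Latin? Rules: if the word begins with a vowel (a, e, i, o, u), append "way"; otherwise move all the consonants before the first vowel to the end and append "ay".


Word: "fight"
Starts with consonant(s) → move to end, add 'ay'
Consonant cluster: "f"
Pig Latin = "ightfay"


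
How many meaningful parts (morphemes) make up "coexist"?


Word: "coexist"
Morphemes: co- | exist
Each morpheme carries meaning
= 2 morphemes


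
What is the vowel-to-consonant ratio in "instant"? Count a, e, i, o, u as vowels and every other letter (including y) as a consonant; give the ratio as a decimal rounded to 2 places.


Word: "instant"
Vowels (a,e,i,o,u): 2
Consonants: 5
Ratio = 2/5
= 0.40


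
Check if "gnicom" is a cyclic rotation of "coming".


Word: "coming", Candidate: "gnicom"
Method: check if candidate is substring of word+word
"comingcoming" contains "gnicom"? No
Is rotation = No


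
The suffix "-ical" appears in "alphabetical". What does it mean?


Suffix: -ical
As in: alphabetical -> alphabet + -ical
Meaning = relating to


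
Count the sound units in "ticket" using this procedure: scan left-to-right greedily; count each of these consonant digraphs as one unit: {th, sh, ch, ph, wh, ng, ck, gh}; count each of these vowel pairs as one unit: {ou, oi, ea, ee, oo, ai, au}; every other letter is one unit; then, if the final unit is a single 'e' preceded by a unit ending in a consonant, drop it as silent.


Word: "ticket" (6 letters)
Left-to-right scan:
  (1) 't' (letter)
  (2) 'i' (letter)
  (3) 'ck' (digraph)
  (4) 'e' (letter)
  (5) 't' (letter)
Units from scan: 5
Sound units = 5 units


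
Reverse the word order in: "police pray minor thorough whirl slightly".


Original: "police pray minor thorough whirl slightly"
Words (1..n): police | pray | minor | thorough | whirl | slightly
Reversed (n..1): slightly | whirl | thorough | minor | pray | police
Result = "slightly whirl thorough minor pray police"


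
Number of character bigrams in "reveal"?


Word: "reveal" (length 6)
Number of 2-grams = length - 2 + 1 = 6 - 2 + 1
= 5


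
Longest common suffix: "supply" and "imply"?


Word 1: "supply"
Word 2: "imply"
Comparing from end:
  Pos -1: 'y' == 'y'
  Pos -2: 'l' == 'l'
  Pos -3: 'p' == 'p'
  Pos -4: 'p' != 'm' (stop)
LCS = "ply" (length 3)


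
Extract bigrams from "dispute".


Word: "dispute" (length 7)
Number of bigrams = 7 - 2 + 1 = 6
  Position 0: "di"
  Position 1: "is"
  Position 2: "sp"
  Position 3: "pu"
  Position 4: "ut"
  Position 5: "te"
Bigrams = "di", "is", "sp", "pu", "ut", "te"


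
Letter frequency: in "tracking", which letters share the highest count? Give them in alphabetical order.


Word: "tracking"
Letter counts:
  'a': 1
  'c': 1
  'g': 1
  'i': 1
  'k': 1
  'n': 1
  'r': 1
  't': 1
Maximum count = 1
Most frequent = 'a', 'c', 'g', 'i', 'k', 'n', 'r', 't' (1 time each)


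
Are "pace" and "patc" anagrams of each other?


Word 1: "pace" → sorted: acep
Word 2: "patc" → sorted: acpt
Same letters? acep != acpt
Anagram = No


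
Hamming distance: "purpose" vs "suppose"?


Comparing character by character (same length = 7):
  Pos 0: 'p' vs 's' !=
  Pos 1: 'u' vs 'u' =
  Pos 2: 'r' vs 'p' !=
  Pos 3: 'p' vs 'p' =
  Pos 4: 'o' vs 'o' =
  Pos 5: 's' vs 's' =
  Pos 6: 'e' vs 'e' =
Hamming distance = 2


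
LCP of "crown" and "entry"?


Word 1: "crown"
Word 2: "entry"
Comparing from start:
  Pos 0: 'c' != 'e' (stop)
LCP = "" (length 0)


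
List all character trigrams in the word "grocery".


Word: "grocery" (length 7)
Number of trigrams = 7 - 3 + 1 = 5
  Position 0: "gro"
  Position 1: "roc"
  Position 2: "oce"
  Position 3: "cer"
  Position 4: "ery"
Trigrams = "gro", "roc", "oce", "cer", "ery"


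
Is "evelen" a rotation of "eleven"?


Word: "eleven", Candidate: "evelen"
Method: check if candidate is substring of word+word
"eleveneleven" contains "evelen"? No
Is rotation = No


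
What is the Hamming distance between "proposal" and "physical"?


Comparing character by character (same length = 8):
  Pos 0: 'p' vs 'p' =
  Pos 1: 'r' vs 'h' !=
  Pos 2: 'o' vs 'y' !=
  Pos 3: 'p' vs 's' !=
  Pos 4: 'o' vs 'i' !=
  Pos 5: 's' vs 'c' !=
  Pos 6: 'a' vs 'a' =
  Pos 7: 'l' vs 'l' =
Hamming distance = 5


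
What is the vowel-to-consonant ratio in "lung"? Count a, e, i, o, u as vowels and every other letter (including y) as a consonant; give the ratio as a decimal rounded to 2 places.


Word: "lung"
Vowels (a,e,i,o,u): 1
Consonants: 3
Ratio = 1/3
= 0.33


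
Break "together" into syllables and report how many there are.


Word: "together"
Syllable breakdown: to / geth / er
Counting: 3 parts
= 3 syllables


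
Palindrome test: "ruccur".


Word: "ruccur"
Reversed: "ruccur"
Forward == Backward? ruccur == ruccur
Palindrome = Yes


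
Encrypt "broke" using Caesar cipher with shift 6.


Word: "broke"
Shift: 6
Each letter → (letter + shift) mod 26:
  'b' (1) + 6 = 7 → 'h'
  'r' (17) + 6 = 23 → 'x'
  'o' (14) + 6 = 20 → 'u'
  'k' (10) + 6 = 16 → 'q'
  'e' (4) + 6 = 10 → 'k'
Result = "hxuqk"


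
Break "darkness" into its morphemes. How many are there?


Word: "darkness"
Morphemes: dark + -ness
Each morpheme carries meaning
= 2 morphemes


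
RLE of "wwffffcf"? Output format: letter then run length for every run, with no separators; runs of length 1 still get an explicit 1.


String: "wwffffcf"
Scanning for consecutive runs:
  'w' x 2
  'f' x 4
  'c' x 1
  'f' x 1
RLE = "w2f4c1f1"


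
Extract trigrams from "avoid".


Word: "avoid" (length 5)
Number of trigrams = 5 - 3 + 1 = 3
  Position 0: "avo"
  Position 1: "voi"
  Position 2: "oid"
Trigrams = "avo", "voi", "oid"


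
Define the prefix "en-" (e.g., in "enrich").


Prefix: en-
Example: enrich = en- + rich
Meaning = cause to / put into


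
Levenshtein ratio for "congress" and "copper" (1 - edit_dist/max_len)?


Word 1: "congress" (length 8)
Word 2: "copper" (length 6)
One optimal edit sequence:
  1. keep 'c'
  2. keep 'o'
  3. delete 'n'  (+1)
  4. substitute 'g' -> 'p'  (+1)
  5. substitute 'r' -> 'p'  (+1)
  6. keep 'e'
  7. delete 's'  (+1)
  8. substitute 's' -> 'r'  (+1)
Edit distance = 5
Max length = max(8, 6) = 8
Similarity = 1 - 5/8
= 0.3750


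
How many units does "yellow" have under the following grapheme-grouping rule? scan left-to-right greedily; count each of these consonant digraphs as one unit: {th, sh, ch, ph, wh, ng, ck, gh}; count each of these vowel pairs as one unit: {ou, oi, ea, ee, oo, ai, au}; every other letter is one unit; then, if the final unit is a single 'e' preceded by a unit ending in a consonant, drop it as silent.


Word: "yellow" (6 letters)
Left-to-right scan:
  [1] 'y' (letter)
  [2] 'e' (letter)
  [3] 'l' (letter)
  [4] 'l' (letter)
  [5] 'o' (letter)
  [6] 'w' (letter)
Units from scan: 6
Sound units = 6 units


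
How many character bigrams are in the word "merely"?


Word: "merely" (length 6)
Number of 2-grams = length - 2 + 1 = 6 - 2 + 1
= 5


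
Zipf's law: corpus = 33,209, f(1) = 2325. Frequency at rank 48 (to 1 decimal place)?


Zipf's law: f(r) = f(1) / r
f(1) = 2325
f(48) = 2325 / 48
= 48.4 occurrences


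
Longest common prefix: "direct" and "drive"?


Word 1: "direct"
Word 2: "drive"
Comparing from start:
  Pos 0: 'd' == 'd'
  Pos 1: 'i' != 'r' (stop)
LCP = "d" (length 1)


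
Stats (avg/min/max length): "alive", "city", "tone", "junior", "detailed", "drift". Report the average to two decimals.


Lengths: "alive"=5, "city"=4, "tone"=4, "junior"=6, "detailed"=8, "drift"=5
Sum = 32, Count = 6
Average = 32/6 = 5.33
= avg=5.33, min=4, max=8


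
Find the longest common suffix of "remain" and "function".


Word 1: "remain"
Word 2: "function"
Comparing from end:
  Pos -1: 'n' == 'n'
  Pos -2: 'i' != 'o' (stop)
LCS = "n" (length 1)


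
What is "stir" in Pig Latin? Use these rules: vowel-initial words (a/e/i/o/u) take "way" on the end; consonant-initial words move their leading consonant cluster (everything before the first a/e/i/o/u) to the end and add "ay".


Word: "stir"
Starts with consonant(s) → move to end, add 'ay'
Consonant cluster: "st"
Pig Latin = "irstay"


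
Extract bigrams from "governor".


Word: "governor" (length 8)
Number of bigrams = 8 - 2 + 1 = 7
  Position 0: "go"
  Position 1: "ov"
  Position 2: "ve"
  Position 3: "er"
  Position 4: "rn"
  Position 5: "no"
  Position 6: "or"
Bigrams = "go", "ov", "ve", "er", "rn", "no", "or"


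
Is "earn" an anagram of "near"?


Word 1: "near" → sorted: aenr
Word 2: "earn" → sorted: aenr
Same letters? aenr == aenr
Anagram = Yes


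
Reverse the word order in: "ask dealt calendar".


Original: "ask dealt calendar"
Words (1..n): ask | dealt | calendar
Reversed (n..1): calendar | dealt | ask
Result = "calendar dealt ask"


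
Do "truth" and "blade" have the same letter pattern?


Pattern of "truth": [0, 1, 2, 0, 3]
Pattern of "blade": [0, 1, 2, 3, 4]
Patterns do not match
Same pattern = No


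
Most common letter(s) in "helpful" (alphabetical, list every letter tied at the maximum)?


Word: "helpful"
Letter counts:
  'e': 1
  'f': 1
  'h': 1
  'l': 2
  'p': 1
  'u': 1
Maximum count = 2
Most frequent = 'l' (2 times each)


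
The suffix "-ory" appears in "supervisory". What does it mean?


Suffix: -ory
Example: supervisory (supervise + -ory, with a spelling change)
Meaning = relating to / place for


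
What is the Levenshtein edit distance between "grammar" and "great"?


Word 1: "grammar" (length 7)
Word 2: "great" (length 5)
One optimal edit sequence (insert/delete/substitute each cost 1):
  1. keep 'g'
  2. keep 'r'
  3. delete 'a'  (+1)
  4. delete 'm'  (+1)
  5. substitute 'm' -> 'e'  (+1)
  6. keep 'a'
  7. substitute 'r' -> 't'  (+1)
Total edit operations: 4
Edit distance = 4


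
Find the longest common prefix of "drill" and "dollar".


Word 1: "drill"
Word 2: "dollar"
Comparing from start:
  Pos 0: 'd' == 'd'
  Pos 1: 'r' != 'o' (stop)
LCP = "d" (length 1)


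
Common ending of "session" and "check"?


Word 1: "session"
Word 2: "check"
Comparing from end:
  Pos -1: 'n' != 'k' (stop)
LCS = "" (length 0)


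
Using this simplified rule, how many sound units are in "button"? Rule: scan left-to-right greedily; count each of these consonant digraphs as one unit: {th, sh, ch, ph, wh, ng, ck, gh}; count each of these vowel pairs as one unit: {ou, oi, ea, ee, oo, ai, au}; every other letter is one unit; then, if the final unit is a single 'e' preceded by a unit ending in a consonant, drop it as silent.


Word: "button" (6 letters)
Left-to-right scan:
  (1) 'b' (letter)
  (2) 'u' (letter)
  (3) 't' (letter)
  (4) 't' (letter)
  (5) 'o' (letter)
  (6) 'n' (letter)
Units from scan: 6
Sound units = 6 units


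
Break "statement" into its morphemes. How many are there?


Word: "statement"
Morphemes: state / -ment
Each morpheme carries meaning
= 2 morphemes


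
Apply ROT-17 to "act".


Word: "act"
Shift: 17
Each letter → (letter + shift) mod 26:
  'a' (0) + 17 = 17 → 'r'
  'c' (2) + 17 = 19 → 't'
  't' (19) + 17 = 10 → 'k'
Result = "rtk"


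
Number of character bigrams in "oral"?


Word: "oral" (length 4)
Number of 2-grams = length - 2 + 1 = 4 - 2 + 1
= 3


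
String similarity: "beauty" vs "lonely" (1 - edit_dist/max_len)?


Word 1: "beauty" (length 6)
Word 2: "lonely" (length 6)
One optimal edit sequence:
  1. substitute 'b' -> 'l'  (+1)
  2. substitute 'e' -> 'o'  (+1)
  3. substitute 'a' -> 'n'  (+1)
  4. substitute 'u' -> 'e'  (+1)
  5. substitute 't' -> 'l'  (+1)
  6. keep 'y'
Edit distance = 5
Max length = max(6, 6) = 6
Similarity = 1 - 5/6
= 0.1667


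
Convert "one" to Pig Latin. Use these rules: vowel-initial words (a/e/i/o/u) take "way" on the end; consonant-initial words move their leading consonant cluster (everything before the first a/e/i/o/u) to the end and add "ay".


Word: "one"
Starts with vowel → add 'way'
Pig Latin = "oneway"


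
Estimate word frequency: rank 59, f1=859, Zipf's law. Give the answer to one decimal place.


Zipf's law: f(r) = f(1) / r
f(1) = 859
f(59) = 859 / 59
= 14.6 occurrences


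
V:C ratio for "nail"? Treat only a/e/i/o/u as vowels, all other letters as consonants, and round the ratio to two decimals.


Word: "nail"
Vowels (a,e,i,o,u): 2
Consonants: 2
Ratio = 2/2
= 1.00


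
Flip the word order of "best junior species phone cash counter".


Original: "best junior species phone cash counter"
Words (1..n): best | junior | species | phone | cash | counter
Reversed (n..1): counter | cash | phone | species | junior | best
Result = "counter cash phone species junior best"


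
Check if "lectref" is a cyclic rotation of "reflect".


Word: "reflect", Candidate: "lectref"
Method: check if candidate is substring of word+word
"reflectreflect" contains "lectref"? Yes
Is rotation = Yes


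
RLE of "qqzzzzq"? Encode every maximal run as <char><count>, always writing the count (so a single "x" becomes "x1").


String: "qqzzzzq"
Scanning for consecutive runs:
  'q' x 2
  'z' x 4
  'q' x 1
RLE = "q2z4q1"


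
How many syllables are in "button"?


Word: "button"
Syllable breakdown: but-ton
Counting: 2 parts
= 2 syllables


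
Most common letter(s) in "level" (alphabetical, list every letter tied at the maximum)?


Word: "level"
Letter counts:
  'e': 2
  'l': 2
  'v': 1
Maximum count = 2
Most frequent = 'e', 'l' (2 times each)


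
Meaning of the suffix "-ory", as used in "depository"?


Suffix: -ory
Example: depository (deposit + -ory)
Meaning = relating to / place for


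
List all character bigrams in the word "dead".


Word: "dead" (length 4)
Number of bigrams = 4 - 2 + 1 = 3
  Position 0: "de"
  Position 1: "ea"
  Position 2: "ad"
Bigrams = "de", "ea", "ad"


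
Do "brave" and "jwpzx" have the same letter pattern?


Pattern of "brave": [0, 1, 2, 3, 4]
Pattern of "jwpzx": [0, 1, 2, 3, 4]
Patterns match
Same pattern = Yes


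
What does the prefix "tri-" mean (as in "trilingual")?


Prefix: tri-
Example: trilingual (tri- + lingual)
Meaning = three


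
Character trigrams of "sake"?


Word: "sake" (length 4)
Number of trigrams = 4 - 3 + 1 = 2
  Position 0: "sak"
  Position 1: "ake"
Trigrams = "sak", "ake"


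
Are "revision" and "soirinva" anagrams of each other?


Word 1: "revision" → sorted: eiinorsv
Word 2: "soirinva" → sorted: aiinorsv
Same letters? eiinorsv != aiinorsv
Anagram = No


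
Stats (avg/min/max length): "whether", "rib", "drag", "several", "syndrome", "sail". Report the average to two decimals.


Lengths: "whether"=7, "rib"=3, "drag"=4, "several"=7, "syndrome"=8, "sail"=4
Sum = 33, Count = 6
Average = 33/6 = 5.50
= avg=5.50, min=3, max=8


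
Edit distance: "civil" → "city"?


Word 1: "civil" (length 5)
Word 2: "city" (length 4)
One optimal edit sequence (insert/delete/substitute each cost 1):
  1. keep 'c'
  2. keep 'i'
  3. delete 'v'  (+1)
  4. substitute 'i' -> 't'  (+1)
  5. substitute 'l' -> 'y'  (+1)
Total edit operations: 3
Edit distance = 3


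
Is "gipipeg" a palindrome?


Word: "gipipeg"
Reversed: "gepipig"
Forward == Backward? gipipeg != gepipig
Palindrome = No


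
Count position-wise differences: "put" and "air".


Comparing character by character (same length = 3):
  Pos 0: 'p' vs 'a' !=
  Pos 1: 'u' vs 'i' !=
  Pos 2: 't' vs 'r' !=
Hamming distance = 3


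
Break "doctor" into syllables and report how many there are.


Word: "doctor"
Syllable breakdown: doc | tor
Counting: 2 parts
= 2 syllables


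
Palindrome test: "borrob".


Word: "borrob"
Reversed: "borrob"
Forward == Backward? borrob == borrob
Palindrome = Yes


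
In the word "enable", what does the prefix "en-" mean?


Prefix: en-
Example: enable (en- + able)
Meaning = cause to / put into


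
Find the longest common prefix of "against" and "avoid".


Word 1: "against"
Word 2: "avoid"
Comparing from start:
  Pos 0: 'a' == 'a'
  Pos 1: 'g' != 'v' (stop)
LCP = "a" (length 1)


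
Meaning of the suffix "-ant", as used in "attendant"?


Suffix: -ant
Example: attendant (attend + -ant)
Meaning = one who / that which


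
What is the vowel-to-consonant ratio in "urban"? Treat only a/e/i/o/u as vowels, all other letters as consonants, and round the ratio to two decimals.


Word: "urban"
Vowels (a,e,i,o,u): 2
Consonants: 3
Ratio = 2/3
= 0.67


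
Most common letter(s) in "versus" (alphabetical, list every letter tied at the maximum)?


Word: "versus"
Letter counts:
  'e': 1
  'r': 1
  's': 2
  'u': 1
  'v': 1
Maximum count = 2
Most frequent = 's' (2 times each)


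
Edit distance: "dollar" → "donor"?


Word 1: "dollar" (length 6)
Word 2: "donor" (length 5)
One optimal edit sequence (insert/delete/substitute each cost 1):
  1. keep 'd'
  2. keep 'o'
  3. delete 'l'  (+1)
  4. substitute 'l' -> 'n'  (+1)
  5. substitute 'a' -> 'o'  (+1)
  6. keep 'r'
Total edit operations: 3
Edit distance = 3


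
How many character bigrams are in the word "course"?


Word: "course" (length 6)
Number of 2-grams = length - 2 + 1 = 6 - 2 + 1
= 5


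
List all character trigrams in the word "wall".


Word: "wall" (length 4)
Number of trigrams = 4 - 3 + 1 = 2
  Position 0: "wal"
  Position 1: "all"
Trigrams = "wal", "all"


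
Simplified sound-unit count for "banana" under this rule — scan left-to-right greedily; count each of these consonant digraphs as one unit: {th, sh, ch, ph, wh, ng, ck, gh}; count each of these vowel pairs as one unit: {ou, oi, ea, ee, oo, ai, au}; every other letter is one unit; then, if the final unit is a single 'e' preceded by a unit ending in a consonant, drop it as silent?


Word: "banana" (6 letters)
Left-to-right scan:
  [1] 'b' (letter)
  [2] 'a' (letter)
  [3] 'n' (letter)
  [4] 'a' (letter)
  [5] 'n' (letter)
  [6] 'a' (letter)
Units from scan: 6
Sound units = 6 units


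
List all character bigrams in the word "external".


Word: "external" (length 8)
Number of bigrams = 8 - 2 + 1 = 7
  Position 0: "ex"
  Position 1: "xt"
  Position 2: "te"
  Position 3: "er"
  Position 4: "rn"
  Position 5: "na"
  Position 6: "al"
Bigrams = "ex", "xt", "te", "er", "rn", "na", "al"


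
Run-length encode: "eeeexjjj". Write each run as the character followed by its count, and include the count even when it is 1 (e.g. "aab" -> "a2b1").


String: "eeeexjjj"
Scanning for consecutive runs:
  'e' x 4
  'x' x 1
  'j' x 3
RLE = "e4x1j3"


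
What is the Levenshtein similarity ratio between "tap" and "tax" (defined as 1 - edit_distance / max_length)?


Word 1: "tap" (length 3)
Word 2: "tax" (length 3)
One optimal edit sequence:
  1. keep 't'
  2. keep 'a'
  3. substitute 'p' -> 'x'  (+1)
Edit distance = 1
Max length = max(3, 3) = 3
Similarity = 1 - 1/3
= 0.6667


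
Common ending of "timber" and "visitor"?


Word 1: "timber"
Word 2: "visitor"
Comparing from end:
  Pos -1: 'r' == 'r'
  Pos -2: 'e' != 'o' (stop)
LCS = "r" (length 1)


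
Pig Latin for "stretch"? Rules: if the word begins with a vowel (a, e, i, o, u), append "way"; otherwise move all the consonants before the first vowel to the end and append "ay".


Word: "stretch"
Starts with consonant(s) → move to end, add 'ay'
Consonant cluster: "str"
Pig Latin = "etchstray"


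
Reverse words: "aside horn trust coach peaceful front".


Original: "aside horn trust coach peaceful front"
Words (1..n): aside | horn | trust | coach | peaceful | front
Reversed (n..1): front | peaceful | coach | trust | horn | aside
Result = "front peaceful coach trust horn aside"


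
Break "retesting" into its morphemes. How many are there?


Word: "retesting"
Morphemes: re- + test + -ing
Each morpheme carries meaning
= 3 morphemes


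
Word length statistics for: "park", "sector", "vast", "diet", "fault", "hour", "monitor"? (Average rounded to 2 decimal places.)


Lengths: "park"=4, "sector"=6, "vast"=4, "diet"=4, "fault"=5, "hour"=4, "monitor"=7
Sum = 34, Count = 7
Average = 34/7 = 4.86
= avg=4.86, min=4, max=7


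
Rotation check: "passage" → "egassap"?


Word: "passage", Candidate: "egassap"
Method: check if candidate is substring of word+word
"passagepassage" contains "egassap"? No
Is rotation = No


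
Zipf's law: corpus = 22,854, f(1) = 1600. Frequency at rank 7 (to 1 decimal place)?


Zipf's law: f(r) = f(1) / r
f(1) = 1600
f(7) = 1600 / 7
= 228.6 occurrences


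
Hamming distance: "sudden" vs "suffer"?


Comparing character by character (same length = 6):
  Pos 0: 's' vs 's' =
  Pos 1: 'u' vs 'u' =
  Pos 2: 'd' vs 'f' !=
  Pos 3: 'd' vs 'f' !=
  Pos 4: 'e' vs 'e' =
  Pos 5: 'n' vs 'r' !=
Hamming distance = 3


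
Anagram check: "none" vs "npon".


Word 1: "none" → sorted: enno
Word 2: "npon" → sorted: nnop
Same letters? enno != nnop
Anagram = No


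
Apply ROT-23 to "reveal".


Word: "reveal"
Shift: 23
Each letter → (letter + shift) mod 26:
  'r' (17) + 23 = 14 → 'o'
  'e' (4) + 23 = 1 → 'b'
  'v' (21) + 23 = 18 → 's'
  'e' (4) + 23 = 1 → 'b'
  'a' (0) + 23 = 23 → 'x'
  'l' (11) + 23 = 8 → 'i'
Result = "obsbxi"


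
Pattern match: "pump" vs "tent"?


Pattern of "pump": [0, 1, 2, 0]
Pattern of "tent": [0, 1, 2, 0]
Patterns match
Same pattern = Yes


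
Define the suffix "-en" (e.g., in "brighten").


Suffix: -en
As in: brighten -> bright + -en
Meaning = to make / become


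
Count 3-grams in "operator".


Word: "operator" (length 8)
Number of 3-grams = length - 3 + 1 = 8 - 3 + 1
= 6


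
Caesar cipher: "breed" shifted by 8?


Word: "breed"
Shift: 8
Each letter → (letter + shift) mod 26:
  'b' (1) + 8 = 9 → 'j'
  'r' (17) + 8 = 25 → 'z'
  'e' (4) + 8 = 12 → 'm'
  'e' (4) + 8 = 12 → 'm'
  'd' (3) + 8 = 11 → 'l'
Result = "jzmml"


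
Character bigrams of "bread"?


Word: "bread" (length 5)
Number of bigrams = 5 - 2 + 1 = 4
  Position 0: "br"
  Position 1: "re"
  Position 2: "ea"
  Position 3: "ad"
Bigrams = "br", "re", "ea", "ad"


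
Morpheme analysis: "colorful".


Word: "colorful"
Morphemes: color / -ful
Each morpheme carries meaning
= 2 morphemes


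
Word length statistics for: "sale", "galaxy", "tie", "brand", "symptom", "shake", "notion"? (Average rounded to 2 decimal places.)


Lengths: "sale"=4, "galaxy"=6, "tie"=3, "brand"=5, "symptom"=7, "shake"=5, "notion"=6
Sum = 36, Count = 7
Average = 36/7 = 5.14
= avg=5.14, min=3, max=7


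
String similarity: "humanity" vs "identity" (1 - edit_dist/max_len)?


Word 1: "humanity" (length 8)
Word 2: "identity" (length 8)
One optimal edit sequence:
  1. substitute 'h' -> 'i'  (+1)
  2. substitute 'u' -> 'd'  (+1)
  3. substitute 'm' -> 'e'  (+1)
  4. substitute 'a' -> 'n'  (+1)
  5. substitute 'n' -> 't'  (+1)
  6. keep 'i'
  7. keep 't'
  8. keep 'y'
Edit distance = 5
Max length = max(8, 8) = 8
Similarity = 1 - 5/8
= 0.3750


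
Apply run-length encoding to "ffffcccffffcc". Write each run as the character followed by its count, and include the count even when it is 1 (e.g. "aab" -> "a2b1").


String: "ffffcccffffcc"
Scanning for consecutive runs:
  'f' x 4
  'c' x 3
  'f' x 4
  'c' x 2
RLE = "f4c3f4c2"


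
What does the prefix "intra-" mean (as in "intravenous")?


Prefix: intra-
As in: intravenous -> intra- + venous
Meaning = within


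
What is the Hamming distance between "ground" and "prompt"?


Comparing character by character (same length = 6):
  Pos 0: 'g' vs 'p' !=
  Pos 1: 'r' vs 'r' =
  Pos 2: 'o' vs 'o' =
  Pos 3: 'u' vs 'm' !=
  Pos 4: 'n' vs 'p' !=
  Pos 5: 'd' vs 't' !=
Hamming distance = 4


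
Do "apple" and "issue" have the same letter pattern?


Pattern of "apple": [0, 1, 1, 2, 3]
Pattern of "issue": [0, 1, 1, 2, 3]
Patterns match
Same pattern = Yes


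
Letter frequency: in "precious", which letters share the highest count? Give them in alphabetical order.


Word: "precious"
Letter counts:
  'c': 1
  'e': 1
  'i': 1
  'o': 1
  'p': 1
  'r': 1
  's': 1
  'u': 1
Maximum count = 1
Most frequent = 'c', 'e', 'i', 'o', 'p', 'r', 's', 'u' (1 time each)


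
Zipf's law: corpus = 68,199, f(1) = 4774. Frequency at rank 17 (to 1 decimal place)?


Zipf's law: f(r) = f(1) / r
f(1) = 4774
f(17) = 4774 / 17
= 280.8 occurrences


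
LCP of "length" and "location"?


Word 1: "length"
Word 2: "location"
Comparing from start:
  Pos 0: 'l' == 'l'
  Pos 1: 'e' != 'o' (stop)
LCP = "l" (length 1)


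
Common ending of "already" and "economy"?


Word 1: "already"
Word 2: "economy"
Comparing from end:
  Pos -1: 'y' == 'y'
  Pos -2: 'd' != 'm' (stop)
LCS = "y" (length 1)


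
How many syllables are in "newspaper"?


Word: "newspaper"
Syllable breakdown: news · pa · per
Counting: 3 parts
= 3 syllables


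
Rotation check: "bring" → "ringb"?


Word: "bring", Candidate: "ringb"
Method: check if candidate is substring of word+word
"bringbring" contains "ringb"? Yes
Is rotation = Yes


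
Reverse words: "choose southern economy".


Original: "choose southern economy"
Words (1..n): choose | southern | economy
Reversed (n..1): economy | southern | choose
Result = "economy southern choose"


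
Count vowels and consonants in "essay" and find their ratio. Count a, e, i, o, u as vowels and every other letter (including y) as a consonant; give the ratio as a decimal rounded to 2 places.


Word: "essay"
Vowels (a,e,i,o,u): 2
Consonants: 3
Ratio = 2/3
= 0.67
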